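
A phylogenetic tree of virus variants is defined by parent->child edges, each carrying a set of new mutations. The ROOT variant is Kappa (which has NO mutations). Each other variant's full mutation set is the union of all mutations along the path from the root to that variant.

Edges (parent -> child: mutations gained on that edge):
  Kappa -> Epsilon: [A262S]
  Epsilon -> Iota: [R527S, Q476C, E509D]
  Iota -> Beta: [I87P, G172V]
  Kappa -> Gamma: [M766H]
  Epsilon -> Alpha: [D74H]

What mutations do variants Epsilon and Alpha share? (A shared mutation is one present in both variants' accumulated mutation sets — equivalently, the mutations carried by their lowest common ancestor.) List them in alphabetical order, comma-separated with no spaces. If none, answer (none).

Answer: A262S

Derivation:
Accumulating mutations along path to Epsilon:
  At Kappa: gained [] -> total []
  At Epsilon: gained ['A262S'] -> total ['A262S']
Mutations(Epsilon) = ['A262S']
Accumulating mutations along path to Alpha:
  At Kappa: gained [] -> total []
  At Epsilon: gained ['A262S'] -> total ['A262S']
  At Alpha: gained ['D74H'] -> total ['A262S', 'D74H']
Mutations(Alpha) = ['A262S', 'D74H']
Intersection: ['A262S'] ∩ ['A262S', 'D74H'] = ['A262S']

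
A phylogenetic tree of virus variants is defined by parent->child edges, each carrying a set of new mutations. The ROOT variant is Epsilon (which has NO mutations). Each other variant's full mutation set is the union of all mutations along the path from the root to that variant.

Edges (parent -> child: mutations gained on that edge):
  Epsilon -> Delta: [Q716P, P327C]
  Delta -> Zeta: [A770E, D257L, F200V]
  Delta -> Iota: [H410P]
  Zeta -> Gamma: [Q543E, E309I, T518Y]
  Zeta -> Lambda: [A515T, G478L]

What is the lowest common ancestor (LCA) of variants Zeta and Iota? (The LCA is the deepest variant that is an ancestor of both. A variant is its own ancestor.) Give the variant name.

Answer: Delta

Derivation:
Path from root to Zeta: Epsilon -> Delta -> Zeta
  ancestors of Zeta: {Epsilon, Delta, Zeta}
Path from root to Iota: Epsilon -> Delta -> Iota
  ancestors of Iota: {Epsilon, Delta, Iota}
Common ancestors: {Epsilon, Delta}
Walk up from Iota: Iota (not in ancestors of Zeta), Delta (in ancestors of Zeta), Epsilon (in ancestors of Zeta)
Deepest common ancestor (LCA) = Delta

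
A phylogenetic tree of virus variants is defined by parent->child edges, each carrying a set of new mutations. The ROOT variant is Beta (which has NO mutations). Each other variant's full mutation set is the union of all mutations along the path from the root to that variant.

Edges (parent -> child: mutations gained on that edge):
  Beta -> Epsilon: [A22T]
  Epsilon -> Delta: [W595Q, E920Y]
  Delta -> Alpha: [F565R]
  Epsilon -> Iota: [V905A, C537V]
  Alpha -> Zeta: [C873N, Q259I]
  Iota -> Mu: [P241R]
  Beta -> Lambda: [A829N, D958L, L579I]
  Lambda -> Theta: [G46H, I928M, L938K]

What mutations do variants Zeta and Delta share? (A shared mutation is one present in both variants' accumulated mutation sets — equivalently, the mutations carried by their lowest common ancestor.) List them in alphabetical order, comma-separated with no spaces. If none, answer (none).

Accumulating mutations along path to Zeta:
  At Beta: gained [] -> total []
  At Epsilon: gained ['A22T'] -> total ['A22T']
  At Delta: gained ['W595Q', 'E920Y'] -> total ['A22T', 'E920Y', 'W595Q']
  At Alpha: gained ['F565R'] -> total ['A22T', 'E920Y', 'F565R', 'W595Q']
  At Zeta: gained ['C873N', 'Q259I'] -> total ['A22T', 'C873N', 'E920Y', 'F565R', 'Q259I', 'W595Q']
Mutations(Zeta) = ['A22T', 'C873N', 'E920Y', 'F565R', 'Q259I', 'W595Q']
Accumulating mutations along path to Delta:
  At Beta: gained [] -> total []
  At Epsilon: gained ['A22T'] -> total ['A22T']
  At Delta: gained ['W595Q', 'E920Y'] -> total ['A22T', 'E920Y', 'W595Q']
Mutations(Delta) = ['A22T', 'E920Y', 'W595Q']
Intersection: ['A22T', 'C873N', 'E920Y', 'F565R', 'Q259I', 'W595Q'] ∩ ['A22T', 'E920Y', 'W595Q'] = ['A22T', 'E920Y', 'W595Q']

Answer: A22T,E920Y,W595Q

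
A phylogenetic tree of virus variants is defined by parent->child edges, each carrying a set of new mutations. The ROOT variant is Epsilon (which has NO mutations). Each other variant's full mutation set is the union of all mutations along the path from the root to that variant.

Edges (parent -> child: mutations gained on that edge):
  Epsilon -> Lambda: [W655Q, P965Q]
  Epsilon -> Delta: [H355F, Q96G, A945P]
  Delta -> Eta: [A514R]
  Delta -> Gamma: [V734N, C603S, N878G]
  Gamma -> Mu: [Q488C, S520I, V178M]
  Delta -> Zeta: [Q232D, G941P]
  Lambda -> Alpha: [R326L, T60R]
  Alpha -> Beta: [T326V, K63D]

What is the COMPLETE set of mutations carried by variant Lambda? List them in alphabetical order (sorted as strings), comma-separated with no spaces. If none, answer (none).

At Epsilon: gained [] -> total []
At Lambda: gained ['W655Q', 'P965Q'] -> total ['P965Q', 'W655Q']

Answer: P965Q,W655Q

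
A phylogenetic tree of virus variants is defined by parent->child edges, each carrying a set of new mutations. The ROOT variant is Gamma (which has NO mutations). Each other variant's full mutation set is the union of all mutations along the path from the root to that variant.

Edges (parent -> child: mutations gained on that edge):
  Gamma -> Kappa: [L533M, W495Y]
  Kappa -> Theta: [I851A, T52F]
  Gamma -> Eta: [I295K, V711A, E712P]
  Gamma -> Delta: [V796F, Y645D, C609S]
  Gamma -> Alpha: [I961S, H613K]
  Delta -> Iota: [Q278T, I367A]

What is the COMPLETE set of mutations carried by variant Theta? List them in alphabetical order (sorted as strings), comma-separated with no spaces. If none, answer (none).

At Gamma: gained [] -> total []
At Kappa: gained ['L533M', 'W495Y'] -> total ['L533M', 'W495Y']
At Theta: gained ['I851A', 'T52F'] -> total ['I851A', 'L533M', 'T52F', 'W495Y']

Answer: I851A,L533M,T52F,W495Y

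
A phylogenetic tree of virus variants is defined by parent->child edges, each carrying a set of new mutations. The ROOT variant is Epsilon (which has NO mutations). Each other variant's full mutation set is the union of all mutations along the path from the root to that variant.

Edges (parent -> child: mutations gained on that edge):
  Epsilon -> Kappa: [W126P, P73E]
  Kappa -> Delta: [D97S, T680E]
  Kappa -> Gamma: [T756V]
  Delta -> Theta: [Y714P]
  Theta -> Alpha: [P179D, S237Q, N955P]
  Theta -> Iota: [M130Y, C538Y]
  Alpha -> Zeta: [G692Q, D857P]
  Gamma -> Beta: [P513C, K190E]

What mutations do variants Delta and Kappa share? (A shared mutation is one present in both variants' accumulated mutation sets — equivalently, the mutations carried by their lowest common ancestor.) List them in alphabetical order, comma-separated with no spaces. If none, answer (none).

Accumulating mutations along path to Delta:
  At Epsilon: gained [] -> total []
  At Kappa: gained ['W126P', 'P73E'] -> total ['P73E', 'W126P']
  At Delta: gained ['D97S', 'T680E'] -> total ['D97S', 'P73E', 'T680E', 'W126P']
Mutations(Delta) = ['D97S', 'P73E', 'T680E', 'W126P']
Accumulating mutations along path to Kappa:
  At Epsilon: gained [] -> total []
  At Kappa: gained ['W126P', 'P73E'] -> total ['P73E', 'W126P']
Mutations(Kappa) = ['P73E', 'W126P']
Intersection: ['D97S', 'P73E', 'T680E', 'W126P'] ∩ ['P73E', 'W126P'] = ['P73E', 'W126P']

Answer: P73E,W126P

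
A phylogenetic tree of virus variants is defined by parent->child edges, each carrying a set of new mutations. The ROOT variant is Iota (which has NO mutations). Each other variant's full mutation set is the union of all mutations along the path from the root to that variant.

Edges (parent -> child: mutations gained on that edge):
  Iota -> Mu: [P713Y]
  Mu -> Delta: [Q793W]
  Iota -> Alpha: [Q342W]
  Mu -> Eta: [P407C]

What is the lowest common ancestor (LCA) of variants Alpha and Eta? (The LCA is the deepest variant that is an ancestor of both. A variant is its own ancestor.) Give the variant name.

Path from root to Alpha: Iota -> Alpha
  ancestors of Alpha: {Iota, Alpha}
Path from root to Eta: Iota -> Mu -> Eta
  ancestors of Eta: {Iota, Mu, Eta}
Common ancestors: {Iota}
Walk up from Eta: Eta (not in ancestors of Alpha), Mu (not in ancestors of Alpha), Iota (in ancestors of Alpha)
Deepest common ancestor (LCA) = Iota

Answer: Iota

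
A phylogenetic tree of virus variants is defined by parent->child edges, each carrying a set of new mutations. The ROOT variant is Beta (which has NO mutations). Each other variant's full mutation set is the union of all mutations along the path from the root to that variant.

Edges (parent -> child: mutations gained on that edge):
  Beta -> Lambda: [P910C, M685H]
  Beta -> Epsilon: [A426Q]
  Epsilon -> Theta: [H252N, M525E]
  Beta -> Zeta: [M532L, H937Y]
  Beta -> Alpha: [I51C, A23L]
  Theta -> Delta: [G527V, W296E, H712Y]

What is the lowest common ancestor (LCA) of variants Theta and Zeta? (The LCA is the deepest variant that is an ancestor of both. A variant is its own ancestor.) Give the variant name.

Path from root to Theta: Beta -> Epsilon -> Theta
  ancestors of Theta: {Beta, Epsilon, Theta}
Path from root to Zeta: Beta -> Zeta
  ancestors of Zeta: {Beta, Zeta}
Common ancestors: {Beta}
Walk up from Zeta: Zeta (not in ancestors of Theta), Beta (in ancestors of Theta)
Deepest common ancestor (LCA) = Beta

Answer: Beta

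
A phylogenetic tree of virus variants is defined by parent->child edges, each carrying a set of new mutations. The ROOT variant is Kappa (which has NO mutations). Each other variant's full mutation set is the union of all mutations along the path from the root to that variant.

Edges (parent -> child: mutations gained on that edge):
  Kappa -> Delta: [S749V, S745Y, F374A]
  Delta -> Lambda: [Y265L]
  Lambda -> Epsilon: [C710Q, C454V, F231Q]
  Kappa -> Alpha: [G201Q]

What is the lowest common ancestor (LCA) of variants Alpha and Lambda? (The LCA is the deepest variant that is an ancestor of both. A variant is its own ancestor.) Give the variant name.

Path from root to Alpha: Kappa -> Alpha
  ancestors of Alpha: {Kappa, Alpha}
Path from root to Lambda: Kappa -> Delta -> Lambda
  ancestors of Lambda: {Kappa, Delta, Lambda}
Common ancestors: {Kappa}
Walk up from Lambda: Lambda (not in ancestors of Alpha), Delta (not in ancestors of Alpha), Kappa (in ancestors of Alpha)
Deepest common ancestor (LCA) = Kappa

Answer: Kappa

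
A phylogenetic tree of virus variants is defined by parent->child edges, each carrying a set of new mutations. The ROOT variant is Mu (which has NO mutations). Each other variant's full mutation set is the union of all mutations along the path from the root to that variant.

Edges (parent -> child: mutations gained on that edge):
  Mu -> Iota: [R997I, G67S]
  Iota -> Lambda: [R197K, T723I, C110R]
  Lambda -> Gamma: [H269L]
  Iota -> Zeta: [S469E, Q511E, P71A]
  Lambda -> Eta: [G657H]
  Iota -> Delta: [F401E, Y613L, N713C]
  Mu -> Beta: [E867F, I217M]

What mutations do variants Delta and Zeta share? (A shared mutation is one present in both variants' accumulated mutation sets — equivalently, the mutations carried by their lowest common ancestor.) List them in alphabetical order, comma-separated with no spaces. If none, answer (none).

Answer: G67S,R997I

Derivation:
Accumulating mutations along path to Delta:
  At Mu: gained [] -> total []
  At Iota: gained ['R997I', 'G67S'] -> total ['G67S', 'R997I']
  At Delta: gained ['F401E', 'Y613L', 'N713C'] -> total ['F401E', 'G67S', 'N713C', 'R997I', 'Y613L']
Mutations(Delta) = ['F401E', 'G67S', 'N713C', 'R997I', 'Y613L']
Accumulating mutations along path to Zeta:
  At Mu: gained [] -> total []
  At Iota: gained ['R997I', 'G67S'] -> total ['G67S', 'R997I']
  At Zeta: gained ['S469E', 'Q511E', 'P71A'] -> total ['G67S', 'P71A', 'Q511E', 'R997I', 'S469E']
Mutations(Zeta) = ['G67S', 'P71A', 'Q511E', 'R997I', 'S469E']
Intersection: ['F401E', 'G67S', 'N713C', 'R997I', 'Y613L'] ∩ ['G67S', 'P71A', 'Q511E', 'R997I', 'S469E'] = ['G67S', 'R997I']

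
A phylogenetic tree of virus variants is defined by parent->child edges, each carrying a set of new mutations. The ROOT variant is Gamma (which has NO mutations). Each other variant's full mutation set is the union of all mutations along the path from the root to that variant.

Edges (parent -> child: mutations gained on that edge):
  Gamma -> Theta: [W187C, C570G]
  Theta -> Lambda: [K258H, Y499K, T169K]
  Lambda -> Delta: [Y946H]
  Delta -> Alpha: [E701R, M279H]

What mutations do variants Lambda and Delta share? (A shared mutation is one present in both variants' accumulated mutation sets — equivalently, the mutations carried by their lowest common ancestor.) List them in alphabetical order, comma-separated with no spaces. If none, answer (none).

Answer: C570G,K258H,T169K,W187C,Y499K

Derivation:
Accumulating mutations along path to Lambda:
  At Gamma: gained [] -> total []
  At Theta: gained ['W187C', 'C570G'] -> total ['C570G', 'W187C']
  At Lambda: gained ['K258H', 'Y499K', 'T169K'] -> total ['C570G', 'K258H', 'T169K', 'W187C', 'Y499K']
Mutations(Lambda) = ['C570G', 'K258H', 'T169K', 'W187C', 'Y499K']
Accumulating mutations along path to Delta:
  At Gamma: gained [] -> total []
  At Theta: gained ['W187C', 'C570G'] -> total ['C570G', 'W187C']
  At Lambda: gained ['K258H', 'Y499K', 'T169K'] -> total ['C570G', 'K258H', 'T169K', 'W187C', 'Y499K']
  At Delta: gained ['Y946H'] -> total ['C570G', 'K258H', 'T169K', 'W187C', 'Y499K', 'Y946H']
Mutations(Delta) = ['C570G', 'K258H', 'T169K', 'W187C', 'Y499K', 'Y946H']
Intersection: ['C570G', 'K258H', 'T169K', 'W187C', 'Y499K'] ∩ ['C570G', 'K258H', 'T169K', 'W187C', 'Y499K', 'Y946H'] = ['C570G', 'K258H', 'T169K', 'W187C', 'Y499K']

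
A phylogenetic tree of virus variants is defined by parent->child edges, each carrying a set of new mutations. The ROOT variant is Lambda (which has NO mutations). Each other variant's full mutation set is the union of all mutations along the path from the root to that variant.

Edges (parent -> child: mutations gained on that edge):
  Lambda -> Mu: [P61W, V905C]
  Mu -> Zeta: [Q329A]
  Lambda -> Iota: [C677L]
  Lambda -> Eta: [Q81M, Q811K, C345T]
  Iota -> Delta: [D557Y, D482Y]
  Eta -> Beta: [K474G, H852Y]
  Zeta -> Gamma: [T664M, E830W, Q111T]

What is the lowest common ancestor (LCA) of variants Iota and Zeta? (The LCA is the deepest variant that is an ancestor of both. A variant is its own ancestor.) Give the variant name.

Answer: Lambda

Derivation:
Path from root to Iota: Lambda -> Iota
  ancestors of Iota: {Lambda, Iota}
Path from root to Zeta: Lambda -> Mu -> Zeta
  ancestors of Zeta: {Lambda, Mu, Zeta}
Common ancestors: {Lambda}
Walk up from Zeta: Zeta (not in ancestors of Iota), Mu (not in ancestors of Iota), Lambda (in ancestors of Iota)
Deepest common ancestor (LCA) = Lambda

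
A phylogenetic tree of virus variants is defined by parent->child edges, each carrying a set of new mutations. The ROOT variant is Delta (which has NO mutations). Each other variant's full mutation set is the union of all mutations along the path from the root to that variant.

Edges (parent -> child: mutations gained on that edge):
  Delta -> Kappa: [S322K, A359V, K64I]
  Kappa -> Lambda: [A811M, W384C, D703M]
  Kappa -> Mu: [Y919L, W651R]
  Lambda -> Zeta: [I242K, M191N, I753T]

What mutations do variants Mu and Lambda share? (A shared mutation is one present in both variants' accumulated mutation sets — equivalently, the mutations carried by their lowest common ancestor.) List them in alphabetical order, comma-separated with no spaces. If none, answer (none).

Answer: A359V,K64I,S322K

Derivation:
Accumulating mutations along path to Mu:
  At Delta: gained [] -> total []
  At Kappa: gained ['S322K', 'A359V', 'K64I'] -> total ['A359V', 'K64I', 'S322K']
  At Mu: gained ['Y919L', 'W651R'] -> total ['A359V', 'K64I', 'S322K', 'W651R', 'Y919L']
Mutations(Mu) = ['A359V', 'K64I', 'S322K', 'W651R', 'Y919L']
Accumulating mutations along path to Lambda:
  At Delta: gained [] -> total []
  At Kappa: gained ['S322K', 'A359V', 'K64I'] -> total ['A359V', 'K64I', 'S322K']
  At Lambda: gained ['A811M', 'W384C', 'D703M'] -> total ['A359V', 'A811M', 'D703M', 'K64I', 'S322K', 'W384C']
Mutations(Lambda) = ['A359V', 'A811M', 'D703M', 'K64I', 'S322K', 'W384C']
Intersection: ['A359V', 'K64I', 'S322K', 'W651R', 'Y919L'] ∩ ['A359V', 'A811M', 'D703M', 'K64I', 'S322K', 'W384C'] = ['A359V', 'K64I', 'S322K']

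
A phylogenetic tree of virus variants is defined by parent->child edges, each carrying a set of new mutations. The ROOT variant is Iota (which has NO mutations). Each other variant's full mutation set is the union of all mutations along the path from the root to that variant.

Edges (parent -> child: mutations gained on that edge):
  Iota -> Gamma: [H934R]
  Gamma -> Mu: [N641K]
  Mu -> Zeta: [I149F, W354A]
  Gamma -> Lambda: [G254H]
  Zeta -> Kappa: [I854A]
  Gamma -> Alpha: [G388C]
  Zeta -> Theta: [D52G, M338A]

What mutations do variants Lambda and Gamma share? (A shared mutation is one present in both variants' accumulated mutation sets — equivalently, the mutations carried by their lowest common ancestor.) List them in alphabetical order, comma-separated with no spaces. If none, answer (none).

Answer: H934R

Derivation:
Accumulating mutations along path to Lambda:
  At Iota: gained [] -> total []
  At Gamma: gained ['H934R'] -> total ['H934R']
  At Lambda: gained ['G254H'] -> total ['G254H', 'H934R']
Mutations(Lambda) = ['G254H', 'H934R']
Accumulating mutations along path to Gamma:
  At Iota: gained [] -> total []
  At Gamma: gained ['H934R'] -> total ['H934R']
Mutations(Gamma) = ['H934R']
Intersection: ['G254H', 'H934R'] ∩ ['H934R'] = ['H934R']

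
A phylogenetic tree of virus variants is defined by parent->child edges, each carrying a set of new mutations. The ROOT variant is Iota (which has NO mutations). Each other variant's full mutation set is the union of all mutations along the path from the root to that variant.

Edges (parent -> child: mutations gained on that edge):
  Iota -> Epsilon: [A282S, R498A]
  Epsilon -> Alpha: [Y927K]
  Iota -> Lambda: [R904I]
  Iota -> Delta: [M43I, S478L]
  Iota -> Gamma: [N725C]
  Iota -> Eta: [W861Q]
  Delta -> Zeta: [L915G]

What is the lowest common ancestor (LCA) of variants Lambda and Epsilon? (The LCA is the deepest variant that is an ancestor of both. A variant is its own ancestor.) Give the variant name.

Path from root to Lambda: Iota -> Lambda
  ancestors of Lambda: {Iota, Lambda}
Path from root to Epsilon: Iota -> Epsilon
  ancestors of Epsilon: {Iota, Epsilon}
Common ancestors: {Iota}
Walk up from Epsilon: Epsilon (not in ancestors of Lambda), Iota (in ancestors of Lambda)
Deepest common ancestor (LCA) = Iota

Answer: Iota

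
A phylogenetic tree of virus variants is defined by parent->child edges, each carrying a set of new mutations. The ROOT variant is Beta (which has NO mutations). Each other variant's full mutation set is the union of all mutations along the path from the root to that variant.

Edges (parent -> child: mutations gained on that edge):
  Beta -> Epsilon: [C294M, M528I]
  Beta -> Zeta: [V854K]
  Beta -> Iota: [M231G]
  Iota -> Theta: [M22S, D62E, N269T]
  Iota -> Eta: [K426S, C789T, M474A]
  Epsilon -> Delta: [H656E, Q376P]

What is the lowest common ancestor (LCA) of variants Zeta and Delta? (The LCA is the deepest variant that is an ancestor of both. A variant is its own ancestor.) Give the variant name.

Path from root to Zeta: Beta -> Zeta
  ancestors of Zeta: {Beta, Zeta}
Path from root to Delta: Beta -> Epsilon -> Delta
  ancestors of Delta: {Beta, Epsilon, Delta}
Common ancestors: {Beta}
Walk up from Delta: Delta (not in ancestors of Zeta), Epsilon (not in ancestors of Zeta), Beta (in ancestors of Zeta)
Deepest common ancestor (LCA) = Beta

Answer: Beta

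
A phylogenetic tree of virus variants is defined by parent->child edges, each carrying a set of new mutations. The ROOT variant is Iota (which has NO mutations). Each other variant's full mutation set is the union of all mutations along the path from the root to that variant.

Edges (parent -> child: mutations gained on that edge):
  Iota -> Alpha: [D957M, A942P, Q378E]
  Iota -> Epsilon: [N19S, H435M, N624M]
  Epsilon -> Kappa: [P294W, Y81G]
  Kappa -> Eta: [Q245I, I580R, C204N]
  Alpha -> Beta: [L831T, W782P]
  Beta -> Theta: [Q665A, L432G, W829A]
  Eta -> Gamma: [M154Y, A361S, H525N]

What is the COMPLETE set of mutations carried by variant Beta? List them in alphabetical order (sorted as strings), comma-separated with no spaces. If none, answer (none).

Answer: A942P,D957M,L831T,Q378E,W782P

Derivation:
At Iota: gained [] -> total []
At Alpha: gained ['D957M', 'A942P', 'Q378E'] -> total ['A942P', 'D957M', 'Q378E']
At Beta: gained ['L831T', 'W782P'] -> total ['A942P', 'D957M', 'L831T', 'Q378E', 'W782P']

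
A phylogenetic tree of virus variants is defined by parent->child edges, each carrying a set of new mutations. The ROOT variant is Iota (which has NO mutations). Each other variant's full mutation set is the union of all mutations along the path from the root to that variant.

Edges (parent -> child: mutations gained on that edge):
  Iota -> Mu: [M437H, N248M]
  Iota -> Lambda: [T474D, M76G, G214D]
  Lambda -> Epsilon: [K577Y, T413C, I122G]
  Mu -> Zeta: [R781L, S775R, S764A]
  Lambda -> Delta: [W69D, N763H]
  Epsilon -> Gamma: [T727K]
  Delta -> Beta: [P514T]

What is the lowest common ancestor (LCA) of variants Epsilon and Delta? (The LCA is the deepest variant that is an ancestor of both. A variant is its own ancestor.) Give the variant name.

Answer: Lambda

Derivation:
Path from root to Epsilon: Iota -> Lambda -> Epsilon
  ancestors of Epsilon: {Iota, Lambda, Epsilon}
Path from root to Delta: Iota -> Lambda -> Delta
  ancestors of Delta: {Iota, Lambda, Delta}
Common ancestors: {Iota, Lambda}
Walk up from Delta: Delta (not in ancestors of Epsilon), Lambda (in ancestors of Epsilon), Iota (in ancestors of Epsilon)
Deepest common ancestor (LCA) = Lambda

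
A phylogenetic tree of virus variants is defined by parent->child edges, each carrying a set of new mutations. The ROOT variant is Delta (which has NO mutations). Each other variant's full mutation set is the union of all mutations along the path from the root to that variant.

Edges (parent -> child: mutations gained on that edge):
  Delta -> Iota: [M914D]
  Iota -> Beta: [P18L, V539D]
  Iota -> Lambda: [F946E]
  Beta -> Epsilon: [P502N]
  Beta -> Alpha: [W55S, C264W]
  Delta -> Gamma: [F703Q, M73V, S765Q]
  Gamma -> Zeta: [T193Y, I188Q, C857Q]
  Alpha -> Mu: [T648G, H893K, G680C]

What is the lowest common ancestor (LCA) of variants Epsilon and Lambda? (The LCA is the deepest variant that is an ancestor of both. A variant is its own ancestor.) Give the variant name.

Path from root to Epsilon: Delta -> Iota -> Beta -> Epsilon
  ancestors of Epsilon: {Delta, Iota, Beta, Epsilon}
Path from root to Lambda: Delta -> Iota -> Lambda
  ancestors of Lambda: {Delta, Iota, Lambda}
Common ancestors: {Delta, Iota}
Walk up from Lambda: Lambda (not in ancestors of Epsilon), Iota (in ancestors of Epsilon), Delta (in ancestors of Epsilon)
Deepest common ancestor (LCA) = Iota

Answer: Iota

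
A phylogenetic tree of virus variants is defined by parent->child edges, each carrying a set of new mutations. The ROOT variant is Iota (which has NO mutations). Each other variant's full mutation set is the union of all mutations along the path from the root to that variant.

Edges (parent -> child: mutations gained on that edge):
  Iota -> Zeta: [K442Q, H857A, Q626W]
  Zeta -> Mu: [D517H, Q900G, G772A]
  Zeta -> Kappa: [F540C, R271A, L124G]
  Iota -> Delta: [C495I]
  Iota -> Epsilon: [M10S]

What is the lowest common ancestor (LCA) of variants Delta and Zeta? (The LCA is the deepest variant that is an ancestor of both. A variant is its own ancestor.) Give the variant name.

Path from root to Delta: Iota -> Delta
  ancestors of Delta: {Iota, Delta}
Path from root to Zeta: Iota -> Zeta
  ancestors of Zeta: {Iota, Zeta}
Common ancestors: {Iota}
Walk up from Zeta: Zeta (not in ancestors of Delta), Iota (in ancestors of Delta)
Deepest common ancestor (LCA) = Iota

Answer: Iota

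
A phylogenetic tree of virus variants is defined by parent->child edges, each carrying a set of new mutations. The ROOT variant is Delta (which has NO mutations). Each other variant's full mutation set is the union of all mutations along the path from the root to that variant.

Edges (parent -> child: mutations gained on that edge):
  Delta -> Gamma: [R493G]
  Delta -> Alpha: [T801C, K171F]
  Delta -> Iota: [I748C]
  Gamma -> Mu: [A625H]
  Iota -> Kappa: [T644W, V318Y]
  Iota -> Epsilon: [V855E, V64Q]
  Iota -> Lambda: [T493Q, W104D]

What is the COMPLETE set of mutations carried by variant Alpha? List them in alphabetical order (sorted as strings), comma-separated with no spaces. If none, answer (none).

At Delta: gained [] -> total []
At Alpha: gained ['T801C', 'K171F'] -> total ['K171F', 'T801C']

Answer: K171F,T801C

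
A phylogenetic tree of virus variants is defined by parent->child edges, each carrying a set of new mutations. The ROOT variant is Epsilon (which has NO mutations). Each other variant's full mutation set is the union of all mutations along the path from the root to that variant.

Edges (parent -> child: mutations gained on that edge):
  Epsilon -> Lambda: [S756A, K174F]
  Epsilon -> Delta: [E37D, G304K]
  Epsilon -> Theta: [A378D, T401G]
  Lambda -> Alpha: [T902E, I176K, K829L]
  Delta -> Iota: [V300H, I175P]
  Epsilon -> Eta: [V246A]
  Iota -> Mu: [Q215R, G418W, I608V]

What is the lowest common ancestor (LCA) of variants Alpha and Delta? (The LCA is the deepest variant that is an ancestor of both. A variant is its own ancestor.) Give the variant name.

Answer: Epsilon

Derivation:
Path from root to Alpha: Epsilon -> Lambda -> Alpha
  ancestors of Alpha: {Epsilon, Lambda, Alpha}
Path from root to Delta: Epsilon -> Delta
  ancestors of Delta: {Epsilon, Delta}
Common ancestors: {Epsilon}
Walk up from Delta: Delta (not in ancestors of Alpha), Epsilon (in ancestors of Alpha)
Deepest common ancestor (LCA) = Epsilon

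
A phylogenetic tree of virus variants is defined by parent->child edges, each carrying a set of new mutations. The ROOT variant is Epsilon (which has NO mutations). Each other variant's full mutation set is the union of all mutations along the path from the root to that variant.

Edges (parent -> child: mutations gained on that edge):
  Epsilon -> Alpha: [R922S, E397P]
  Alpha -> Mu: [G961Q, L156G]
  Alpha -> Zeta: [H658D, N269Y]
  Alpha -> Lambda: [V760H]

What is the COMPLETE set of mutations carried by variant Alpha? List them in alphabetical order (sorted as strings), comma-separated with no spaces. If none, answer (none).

At Epsilon: gained [] -> total []
At Alpha: gained ['R922S', 'E397P'] -> total ['E397P', 'R922S']

Answer: E397P,R922S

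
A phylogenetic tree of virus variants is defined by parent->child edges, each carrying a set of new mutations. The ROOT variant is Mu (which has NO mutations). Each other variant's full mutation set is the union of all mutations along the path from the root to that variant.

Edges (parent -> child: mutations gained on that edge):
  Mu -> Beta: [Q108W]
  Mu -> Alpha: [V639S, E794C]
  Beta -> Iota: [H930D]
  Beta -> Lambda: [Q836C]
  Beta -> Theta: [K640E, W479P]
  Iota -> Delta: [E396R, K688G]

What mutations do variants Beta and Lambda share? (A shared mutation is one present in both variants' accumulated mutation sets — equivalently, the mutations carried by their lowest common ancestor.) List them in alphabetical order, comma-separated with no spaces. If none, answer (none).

Answer: Q108W

Derivation:
Accumulating mutations along path to Beta:
  At Mu: gained [] -> total []
  At Beta: gained ['Q108W'] -> total ['Q108W']
Mutations(Beta) = ['Q108W']
Accumulating mutations along path to Lambda:
  At Mu: gained [] -> total []
  At Beta: gained ['Q108W'] -> total ['Q108W']
  At Lambda: gained ['Q836C'] -> total ['Q108W', 'Q836C']
Mutations(Lambda) = ['Q108W', 'Q836C']
Intersection: ['Q108W'] ∩ ['Q108W', 'Q836C'] = ['Q108W']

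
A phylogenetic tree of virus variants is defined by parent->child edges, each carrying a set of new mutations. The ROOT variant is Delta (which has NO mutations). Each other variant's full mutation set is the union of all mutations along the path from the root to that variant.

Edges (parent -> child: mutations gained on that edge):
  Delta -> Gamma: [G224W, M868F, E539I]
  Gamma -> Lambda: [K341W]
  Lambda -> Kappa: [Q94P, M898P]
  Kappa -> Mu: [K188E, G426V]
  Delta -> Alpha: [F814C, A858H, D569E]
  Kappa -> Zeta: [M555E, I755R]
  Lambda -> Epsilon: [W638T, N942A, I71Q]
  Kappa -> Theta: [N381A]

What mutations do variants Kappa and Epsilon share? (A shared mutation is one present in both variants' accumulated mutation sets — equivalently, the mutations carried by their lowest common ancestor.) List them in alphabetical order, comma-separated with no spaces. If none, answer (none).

Accumulating mutations along path to Kappa:
  At Delta: gained [] -> total []
  At Gamma: gained ['G224W', 'M868F', 'E539I'] -> total ['E539I', 'G224W', 'M868F']
  At Lambda: gained ['K341W'] -> total ['E539I', 'G224W', 'K341W', 'M868F']
  At Kappa: gained ['Q94P', 'M898P'] -> total ['E539I', 'G224W', 'K341W', 'M868F', 'M898P', 'Q94P']
Mutations(Kappa) = ['E539I', 'G224W', 'K341W', 'M868F', 'M898P', 'Q94P']
Accumulating mutations along path to Epsilon:
  At Delta: gained [] -> total []
  At Gamma: gained ['G224W', 'M868F', 'E539I'] -> total ['E539I', 'G224W', 'M868F']
  At Lambda: gained ['K341W'] -> total ['E539I', 'G224W', 'K341W', 'M868F']
  At Epsilon: gained ['W638T', 'N942A', 'I71Q'] -> total ['E539I', 'G224W', 'I71Q', 'K341W', 'M868F', 'N942A', 'W638T']
Mutations(Epsilon) = ['E539I', 'G224W', 'I71Q', 'K341W', 'M868F', 'N942A', 'W638T']
Intersection: ['E539I', 'G224W', 'K341W', 'M868F', 'M898P', 'Q94P'] ∩ ['E539I', 'G224W', 'I71Q', 'K341W', 'M868F', 'N942A', 'W638T'] = ['E539I', 'G224W', 'K341W', 'M868F']

Answer: E539I,G224W,K341W,M868F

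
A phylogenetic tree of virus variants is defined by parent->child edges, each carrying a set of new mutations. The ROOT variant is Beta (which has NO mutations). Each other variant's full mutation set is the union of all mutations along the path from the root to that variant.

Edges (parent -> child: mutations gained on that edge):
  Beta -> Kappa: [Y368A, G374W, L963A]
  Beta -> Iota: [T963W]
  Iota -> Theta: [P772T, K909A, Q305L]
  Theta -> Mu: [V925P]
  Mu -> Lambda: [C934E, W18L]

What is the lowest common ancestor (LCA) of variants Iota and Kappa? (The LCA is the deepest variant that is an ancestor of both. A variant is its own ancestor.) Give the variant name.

Path from root to Iota: Beta -> Iota
  ancestors of Iota: {Beta, Iota}
Path from root to Kappa: Beta -> Kappa
  ancestors of Kappa: {Beta, Kappa}
Common ancestors: {Beta}
Walk up from Kappa: Kappa (not in ancestors of Iota), Beta (in ancestors of Iota)
Deepest common ancestor (LCA) = Beta

Answer: Beta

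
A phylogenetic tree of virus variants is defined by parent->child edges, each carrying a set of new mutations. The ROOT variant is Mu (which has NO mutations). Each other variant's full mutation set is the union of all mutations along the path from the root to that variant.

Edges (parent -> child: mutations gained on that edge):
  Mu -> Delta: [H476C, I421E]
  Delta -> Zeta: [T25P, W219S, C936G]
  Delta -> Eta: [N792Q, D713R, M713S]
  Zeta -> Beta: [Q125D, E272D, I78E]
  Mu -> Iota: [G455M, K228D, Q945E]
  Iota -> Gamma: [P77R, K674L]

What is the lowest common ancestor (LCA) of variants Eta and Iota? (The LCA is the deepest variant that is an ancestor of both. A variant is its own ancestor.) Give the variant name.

Answer: Mu

Derivation:
Path from root to Eta: Mu -> Delta -> Eta
  ancestors of Eta: {Mu, Delta, Eta}
Path from root to Iota: Mu -> Iota
  ancestors of Iota: {Mu, Iota}
Common ancestors: {Mu}
Walk up from Iota: Iota (not in ancestors of Eta), Mu (in ancestors of Eta)
Deepest common ancestor (LCA) = Mu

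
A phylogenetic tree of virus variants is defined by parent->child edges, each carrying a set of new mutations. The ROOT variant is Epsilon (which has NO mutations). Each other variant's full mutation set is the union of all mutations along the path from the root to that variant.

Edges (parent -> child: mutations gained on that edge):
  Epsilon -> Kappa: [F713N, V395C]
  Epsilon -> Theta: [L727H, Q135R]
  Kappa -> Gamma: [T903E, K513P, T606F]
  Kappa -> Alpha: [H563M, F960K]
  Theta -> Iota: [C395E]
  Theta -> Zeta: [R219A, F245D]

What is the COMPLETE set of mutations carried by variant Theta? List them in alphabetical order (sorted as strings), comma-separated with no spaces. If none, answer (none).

At Epsilon: gained [] -> total []
At Theta: gained ['L727H', 'Q135R'] -> total ['L727H', 'Q135R']

Answer: L727H,Q135R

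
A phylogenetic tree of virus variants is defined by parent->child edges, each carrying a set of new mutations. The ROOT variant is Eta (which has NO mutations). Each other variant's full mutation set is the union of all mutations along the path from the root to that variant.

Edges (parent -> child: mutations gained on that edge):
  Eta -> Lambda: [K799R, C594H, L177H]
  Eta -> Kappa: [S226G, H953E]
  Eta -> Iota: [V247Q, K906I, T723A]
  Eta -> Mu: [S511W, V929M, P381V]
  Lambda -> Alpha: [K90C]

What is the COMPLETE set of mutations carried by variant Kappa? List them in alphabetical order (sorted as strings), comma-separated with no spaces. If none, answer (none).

At Eta: gained [] -> total []
At Kappa: gained ['S226G', 'H953E'] -> total ['H953E', 'S226G']

Answer: H953E,S226G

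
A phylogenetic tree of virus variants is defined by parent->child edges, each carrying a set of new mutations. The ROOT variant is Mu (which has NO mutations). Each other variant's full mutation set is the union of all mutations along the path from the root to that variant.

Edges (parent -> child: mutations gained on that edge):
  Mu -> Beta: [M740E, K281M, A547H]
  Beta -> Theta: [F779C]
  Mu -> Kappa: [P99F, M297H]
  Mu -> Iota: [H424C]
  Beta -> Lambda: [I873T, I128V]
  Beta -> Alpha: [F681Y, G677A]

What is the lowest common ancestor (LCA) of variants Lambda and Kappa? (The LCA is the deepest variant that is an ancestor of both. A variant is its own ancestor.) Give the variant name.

Answer: Mu

Derivation:
Path from root to Lambda: Mu -> Beta -> Lambda
  ancestors of Lambda: {Mu, Beta, Lambda}
Path from root to Kappa: Mu -> Kappa
  ancestors of Kappa: {Mu, Kappa}
Common ancestors: {Mu}
Walk up from Kappa: Kappa (not in ancestors of Lambda), Mu (in ancestors of Lambda)
Deepest common ancestor (LCA) = Mu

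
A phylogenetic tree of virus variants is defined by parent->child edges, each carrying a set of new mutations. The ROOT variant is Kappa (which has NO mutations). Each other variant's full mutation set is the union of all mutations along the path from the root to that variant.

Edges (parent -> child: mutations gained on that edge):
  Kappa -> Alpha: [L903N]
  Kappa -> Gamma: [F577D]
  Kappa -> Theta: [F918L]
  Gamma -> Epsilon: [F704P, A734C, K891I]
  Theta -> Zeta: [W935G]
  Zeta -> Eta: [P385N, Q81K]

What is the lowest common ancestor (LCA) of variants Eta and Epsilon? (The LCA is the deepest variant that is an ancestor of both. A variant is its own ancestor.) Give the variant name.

Answer: Kappa

Derivation:
Path from root to Eta: Kappa -> Theta -> Zeta -> Eta
  ancestors of Eta: {Kappa, Theta, Zeta, Eta}
Path from root to Epsilon: Kappa -> Gamma -> Epsilon
  ancestors of Epsilon: {Kappa, Gamma, Epsilon}
Common ancestors: {Kappa}
Walk up from Epsilon: Epsilon (not in ancestors of Eta), Gamma (not in ancestors of Eta), Kappa (in ancestors of Eta)
Deepest common ancestor (LCA) = Kappa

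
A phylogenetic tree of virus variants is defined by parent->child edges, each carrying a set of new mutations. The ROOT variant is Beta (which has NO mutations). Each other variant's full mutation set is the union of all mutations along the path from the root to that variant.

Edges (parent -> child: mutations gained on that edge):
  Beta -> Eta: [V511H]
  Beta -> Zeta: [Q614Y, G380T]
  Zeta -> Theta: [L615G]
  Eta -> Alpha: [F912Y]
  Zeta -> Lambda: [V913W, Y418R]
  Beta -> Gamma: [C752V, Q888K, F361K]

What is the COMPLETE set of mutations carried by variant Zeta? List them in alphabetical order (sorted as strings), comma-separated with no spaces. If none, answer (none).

At Beta: gained [] -> total []
At Zeta: gained ['Q614Y', 'G380T'] -> total ['G380T', 'Q614Y']

Answer: G380T,Q614Y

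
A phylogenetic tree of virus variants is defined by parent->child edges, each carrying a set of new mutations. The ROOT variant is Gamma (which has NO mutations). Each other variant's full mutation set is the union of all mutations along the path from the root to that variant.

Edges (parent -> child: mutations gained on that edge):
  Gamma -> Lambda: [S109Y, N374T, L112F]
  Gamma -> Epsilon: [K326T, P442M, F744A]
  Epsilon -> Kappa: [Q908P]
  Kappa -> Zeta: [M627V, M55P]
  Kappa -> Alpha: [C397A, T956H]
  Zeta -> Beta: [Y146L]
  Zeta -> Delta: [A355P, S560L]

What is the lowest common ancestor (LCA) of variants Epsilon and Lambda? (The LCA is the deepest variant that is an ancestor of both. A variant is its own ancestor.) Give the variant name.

Answer: Gamma

Derivation:
Path from root to Epsilon: Gamma -> Epsilon
  ancestors of Epsilon: {Gamma, Epsilon}
Path from root to Lambda: Gamma -> Lambda
  ancestors of Lambda: {Gamma, Lambda}
Common ancestors: {Gamma}
Walk up from Lambda: Lambda (not in ancestors of Epsilon), Gamma (in ancestors of Epsilon)
Deepest common ancestor (LCA) = Gamma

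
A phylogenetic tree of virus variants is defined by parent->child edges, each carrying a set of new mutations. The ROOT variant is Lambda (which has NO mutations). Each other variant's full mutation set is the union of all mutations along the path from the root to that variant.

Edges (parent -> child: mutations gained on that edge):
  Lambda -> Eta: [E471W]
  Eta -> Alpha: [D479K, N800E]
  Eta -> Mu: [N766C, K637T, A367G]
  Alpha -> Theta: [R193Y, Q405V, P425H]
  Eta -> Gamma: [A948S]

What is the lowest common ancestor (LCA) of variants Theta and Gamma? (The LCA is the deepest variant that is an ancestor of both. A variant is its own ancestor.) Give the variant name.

Path from root to Theta: Lambda -> Eta -> Alpha -> Theta
  ancestors of Theta: {Lambda, Eta, Alpha, Theta}
Path from root to Gamma: Lambda -> Eta -> Gamma
  ancestors of Gamma: {Lambda, Eta, Gamma}
Common ancestors: {Lambda, Eta}
Walk up from Gamma: Gamma (not in ancestors of Theta), Eta (in ancestors of Theta), Lambda (in ancestors of Theta)
Deepest common ancestor (LCA) = Eta

Answer: Eta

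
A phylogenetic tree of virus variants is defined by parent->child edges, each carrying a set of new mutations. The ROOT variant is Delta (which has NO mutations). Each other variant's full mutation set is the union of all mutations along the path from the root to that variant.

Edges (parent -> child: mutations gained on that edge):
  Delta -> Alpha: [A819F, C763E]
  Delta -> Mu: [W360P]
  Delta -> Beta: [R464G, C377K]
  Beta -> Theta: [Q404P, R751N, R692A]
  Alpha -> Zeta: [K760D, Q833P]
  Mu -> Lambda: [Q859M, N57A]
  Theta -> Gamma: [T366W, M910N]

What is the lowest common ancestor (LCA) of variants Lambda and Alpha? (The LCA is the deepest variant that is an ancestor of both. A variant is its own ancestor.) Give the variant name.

Answer: Delta

Derivation:
Path from root to Lambda: Delta -> Mu -> Lambda
  ancestors of Lambda: {Delta, Mu, Lambda}
Path from root to Alpha: Delta -> Alpha
  ancestors of Alpha: {Delta, Alpha}
Common ancestors: {Delta}
Walk up from Alpha: Alpha (not in ancestors of Lambda), Delta (in ancestors of Lambda)
Deepest common ancestor (LCA) = Delta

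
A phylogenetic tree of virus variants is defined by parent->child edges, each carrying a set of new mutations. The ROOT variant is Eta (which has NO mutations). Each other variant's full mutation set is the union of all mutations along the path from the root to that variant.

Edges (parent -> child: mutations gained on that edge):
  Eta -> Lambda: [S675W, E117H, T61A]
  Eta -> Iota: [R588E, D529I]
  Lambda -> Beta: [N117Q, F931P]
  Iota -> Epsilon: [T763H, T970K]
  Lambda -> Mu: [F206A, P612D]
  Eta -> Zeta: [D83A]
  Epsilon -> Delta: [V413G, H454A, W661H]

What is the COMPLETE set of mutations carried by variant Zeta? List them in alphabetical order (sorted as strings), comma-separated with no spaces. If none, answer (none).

Answer: D83A

Derivation:
At Eta: gained [] -> total []
At Zeta: gained ['D83A'] -> total ['D83A']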